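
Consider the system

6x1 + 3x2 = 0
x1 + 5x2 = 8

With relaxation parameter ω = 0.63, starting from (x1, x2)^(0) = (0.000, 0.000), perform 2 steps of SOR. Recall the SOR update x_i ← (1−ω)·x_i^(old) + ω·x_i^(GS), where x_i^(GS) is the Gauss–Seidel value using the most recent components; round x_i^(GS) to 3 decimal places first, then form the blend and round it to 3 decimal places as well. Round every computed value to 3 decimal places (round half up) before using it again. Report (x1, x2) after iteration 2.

Iteration 1:
  x1: GS value = (0 - (3)·0.000) / (6) = 0.000;  x1 ← (1−ω)·0.000 + ω·0.000 = 0.000
  x2: GS value = (8 - (1)·0.000) / (5) = 1.600;  x2 ← (1−ω)·0.000 + ω·1.600 = 1.008
Iteration 2:
  x1: GS value = (0 - (3)·1.008) / (6) = -0.504;  x1 ← (1−ω)·0.000 + ω·-0.504 = -0.318
  x2: GS value = (8 - (1)·-0.318) / (5) = 1.664;  x2 ← (1−ω)·1.008 + ω·1.664 = 1.421

(-0.318, 1.421)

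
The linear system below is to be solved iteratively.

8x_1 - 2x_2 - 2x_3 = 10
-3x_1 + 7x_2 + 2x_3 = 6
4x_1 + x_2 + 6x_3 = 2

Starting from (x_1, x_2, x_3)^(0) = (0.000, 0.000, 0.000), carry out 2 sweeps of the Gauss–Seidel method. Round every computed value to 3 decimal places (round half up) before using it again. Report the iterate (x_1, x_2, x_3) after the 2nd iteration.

Iteration 1:
  x_1 = (10 - (-2)·0.000 - (-2)·0.000) / (8) = 1.250
  x_2 = (6 - (-3)·1.250 - (2)·0.000) / (7) = 1.393
  x_3 = (2 - (4)·1.250 - (1)·1.393) / (6) = -0.732
Iteration 2:
  x_1 = (10 - (-2)·1.393 - (-2)·-0.732) / (8) = 1.415
  x_2 = (6 - (-3)·1.415 - (2)·-0.732) / (7) = 1.673
  x_3 = (2 - (4)·1.415 - (1)·1.673) / (6) = -0.889

(1.415, 1.673, -0.889)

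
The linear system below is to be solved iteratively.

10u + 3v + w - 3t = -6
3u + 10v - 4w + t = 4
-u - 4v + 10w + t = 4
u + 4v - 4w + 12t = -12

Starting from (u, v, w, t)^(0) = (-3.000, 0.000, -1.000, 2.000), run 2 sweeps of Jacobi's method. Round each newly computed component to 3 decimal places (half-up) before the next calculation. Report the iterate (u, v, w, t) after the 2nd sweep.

(-1.125, 0.438, 0.798, -1.275)

Iteration 1:
  u = (-6 - (3)·0.000 - (1)·-1.000 - (-3)·2.000) / (10) = 0.100
  v = (4 - (3)·-3.000 - (-4)·-1.000 - (1)·2.000) / (10) = 0.700
  w = (4 - (-1)·-3.000 - (-4)·0.000 - (1)·2.000) / (10) = -0.100
  t = (-12 - (1)·-3.000 - (4)·0.000 - (-4)·-1.000) / (12) = -1.083
Iteration 2:
  u = (-6 - (3)·0.700 - (1)·-0.100 - (-3)·-1.083) / (10) = -1.125
  v = (4 - (3)·0.100 - (-4)·-0.100 - (1)·-1.083) / (10) = 0.438
  w = (4 - (-1)·0.100 - (-4)·0.700 - (1)·-1.083) / (10) = 0.798
  t = (-12 - (1)·0.100 - (4)·0.700 - (-4)·-0.100) / (12) = -1.275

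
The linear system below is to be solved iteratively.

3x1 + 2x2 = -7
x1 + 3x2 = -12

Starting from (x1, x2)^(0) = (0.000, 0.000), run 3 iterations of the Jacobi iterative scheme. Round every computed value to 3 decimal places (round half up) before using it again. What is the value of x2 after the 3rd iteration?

Iteration 1:
  x1 = (-7 - (2)·0.000) / (3) = -2.333
  x2 = (-12 - (1)·0.000) / (3) = -4.000
Iteration 2:
  x1 = (-7 - (2)·-4.000) / (3) = 0.333
  x2 = (-12 - (1)·-2.333) / (3) = -3.222
Iteration 3:
  x1 = (-7 - (2)·-3.222) / (3) = -0.185
  x2 = (-12 - (1)·0.333) / (3) = -4.111

-4.111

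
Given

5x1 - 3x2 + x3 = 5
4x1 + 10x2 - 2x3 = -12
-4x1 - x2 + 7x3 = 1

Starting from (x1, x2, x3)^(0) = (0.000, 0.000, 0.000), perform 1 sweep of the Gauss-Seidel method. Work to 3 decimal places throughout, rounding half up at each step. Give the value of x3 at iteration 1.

0.486

Iteration 1:
  x1 = (5 - (-3)·0.000 - (1)·0.000) / (5) = 1.000
  x2 = (-12 - (4)·1.000 - (-2)·0.000) / (10) = -1.600
  x3 = (1 - (-4)·1.000 - (-1)·-1.600) / (7) = 0.486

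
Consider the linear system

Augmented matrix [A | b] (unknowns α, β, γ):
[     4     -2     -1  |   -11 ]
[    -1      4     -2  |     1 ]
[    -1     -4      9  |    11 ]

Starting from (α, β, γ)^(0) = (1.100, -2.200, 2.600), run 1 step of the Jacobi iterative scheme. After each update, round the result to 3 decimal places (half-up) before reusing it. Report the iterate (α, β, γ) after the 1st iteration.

(-3.200, 1.825, 0.367)

Iteration 1:
  α = (-11 - (-2)·-2.200 - (-1)·2.600) / (4) = -3.200
  β = (1 - (-1)·1.100 - (-2)·2.600) / (4) = 1.825
  γ = (11 - (-1)·1.100 - (-4)·-2.200) / (9) = 0.367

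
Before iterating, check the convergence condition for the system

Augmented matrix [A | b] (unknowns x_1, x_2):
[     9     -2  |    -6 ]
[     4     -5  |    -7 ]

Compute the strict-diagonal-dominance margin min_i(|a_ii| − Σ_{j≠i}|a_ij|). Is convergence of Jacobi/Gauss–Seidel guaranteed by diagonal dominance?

1

row 1: |9| − (2) = 7
row 2: |-5| − (4) = 1
minimum over rows = 1 → strictly diagonally dominant (convergence guaranteed)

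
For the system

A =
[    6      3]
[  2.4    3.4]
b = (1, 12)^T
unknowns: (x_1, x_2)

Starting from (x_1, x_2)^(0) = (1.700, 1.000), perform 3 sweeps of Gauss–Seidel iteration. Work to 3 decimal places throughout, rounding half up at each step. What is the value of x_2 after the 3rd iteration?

Iteration 1:
  x_1 = (1 - (3)·1.000) / (6) = -0.333
  x_2 = (12 - (2.4)·-0.333) / (3.4) = 3.764
Iteration 2:
  x_1 = (1 - (3)·3.764) / (6) = -1.715
  x_2 = (12 - (2.4)·-1.715) / (3.4) = 4.740
Iteration 3:
  x_1 = (1 - (3)·4.740) / (6) = -2.203
  x_2 = (12 - (2.4)·-2.203) / (3.4) = 5.084

5.084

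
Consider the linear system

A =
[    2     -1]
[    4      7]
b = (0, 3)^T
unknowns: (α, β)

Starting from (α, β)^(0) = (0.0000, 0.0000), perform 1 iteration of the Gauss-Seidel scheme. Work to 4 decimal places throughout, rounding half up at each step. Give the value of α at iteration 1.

0.0000

Iteration 1:
  α = (0 - (-1)·0.0000) / (2) = 0.0000
  β = (3 - (4)·0.0000) / (7) = 0.4286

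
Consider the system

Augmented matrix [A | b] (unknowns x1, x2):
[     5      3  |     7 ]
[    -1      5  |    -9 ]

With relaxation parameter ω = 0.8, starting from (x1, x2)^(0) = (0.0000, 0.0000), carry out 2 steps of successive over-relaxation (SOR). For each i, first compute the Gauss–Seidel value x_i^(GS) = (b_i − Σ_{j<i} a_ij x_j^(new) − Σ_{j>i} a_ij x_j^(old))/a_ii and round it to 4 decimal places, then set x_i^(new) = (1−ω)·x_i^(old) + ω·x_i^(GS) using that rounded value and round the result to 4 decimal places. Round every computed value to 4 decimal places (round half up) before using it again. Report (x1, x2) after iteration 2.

(1.9492, -1.3803)

Iteration 1:
  x1: GS value = (7 - (3)·0.0000) / (5) = 1.4000;  x1 ← (1−ω)·0.0000 + ω·1.4000 = 1.1200
  x2: GS value = (-9 - (-1)·1.1200) / (5) = -1.5760;  x2 ← (1−ω)·0.0000 + ω·-1.5760 = -1.2608
Iteration 2:
  x1: GS value = (7 - (3)·-1.2608) / (5) = 2.1565;  x1 ← (1−ω)·1.1200 + ω·2.1565 = 1.9492
  x2: GS value = (-9 - (-1)·1.9492) / (5) = -1.4102;  x2 ← (1−ω)·-1.2608 + ω·-1.4102 = -1.3803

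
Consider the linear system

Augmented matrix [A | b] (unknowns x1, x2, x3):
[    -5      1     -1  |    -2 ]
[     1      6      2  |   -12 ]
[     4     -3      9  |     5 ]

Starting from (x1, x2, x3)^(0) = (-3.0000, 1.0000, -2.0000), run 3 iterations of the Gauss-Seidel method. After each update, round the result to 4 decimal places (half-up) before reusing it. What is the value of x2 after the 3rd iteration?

Iteration 1:
  x1 = (-2 - (1)·1.0000 - (-1)·-2.0000) / (-5) = 1.0000
  x2 = (-12 - (1)·1.0000 - (2)·-2.0000) / (6) = -1.5000
  x3 = (5 - (4)·1.0000 - (-3)·-1.5000) / (9) = -0.3889
Iteration 2:
  x1 = (-2 - (1)·-1.5000 - (-1)·-0.3889) / (-5) = 0.1778
  x2 = (-12 - (1)·0.1778 - (2)·-0.3889) / (6) = -1.9000
  x3 = (5 - (4)·0.1778 - (-3)·-1.9000) / (9) = -0.1568
Iteration 3:
  x1 = (-2 - (1)·-1.9000 - (-1)·-0.1568) / (-5) = 0.0514
  x2 = (-12 - (1)·0.0514 - (2)·-0.1568) / (6) = -1.9563
  x3 = (5 - (4)·0.0514 - (-3)·-1.9563) / (9) = -0.1194

-1.9563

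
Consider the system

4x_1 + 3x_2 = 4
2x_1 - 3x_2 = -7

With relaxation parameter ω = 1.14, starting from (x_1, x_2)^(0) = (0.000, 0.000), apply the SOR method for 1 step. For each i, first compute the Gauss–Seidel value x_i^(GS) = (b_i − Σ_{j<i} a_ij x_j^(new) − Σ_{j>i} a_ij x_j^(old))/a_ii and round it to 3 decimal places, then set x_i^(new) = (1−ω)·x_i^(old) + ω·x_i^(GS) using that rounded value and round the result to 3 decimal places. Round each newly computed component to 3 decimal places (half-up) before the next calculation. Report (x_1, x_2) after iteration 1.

(1.140, 3.526)

Iteration 1:
  x_1: GS value = (4 - (3)·0.000) / (4) = 1.000;  x_1 ← (1−ω)·0.000 + ω·1.000 = 1.140
  x_2: GS value = (-7 - (2)·1.140) / (-3) = 3.093;  x_2 ← (1−ω)·0.000 + ω·3.093 = 3.526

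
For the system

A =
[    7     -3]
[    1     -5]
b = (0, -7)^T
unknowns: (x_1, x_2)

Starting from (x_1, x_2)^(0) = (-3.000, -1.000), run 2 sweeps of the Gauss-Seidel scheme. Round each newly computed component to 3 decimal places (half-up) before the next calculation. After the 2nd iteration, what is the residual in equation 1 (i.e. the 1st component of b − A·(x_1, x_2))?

0.598

Iteration 1:
  x_1 = (0 - (-3)·-1.000) / (7) = -0.429
  x_2 = (-7 - (1)·-0.429) / (-5) = 1.314
Iteration 2:
  x_1 = (0 - (-3)·1.314) / (7) = 0.563
  x_2 = (-7 - (1)·0.563) / (-5) = 1.513
Residual b − A·x = (0.598, 0.002)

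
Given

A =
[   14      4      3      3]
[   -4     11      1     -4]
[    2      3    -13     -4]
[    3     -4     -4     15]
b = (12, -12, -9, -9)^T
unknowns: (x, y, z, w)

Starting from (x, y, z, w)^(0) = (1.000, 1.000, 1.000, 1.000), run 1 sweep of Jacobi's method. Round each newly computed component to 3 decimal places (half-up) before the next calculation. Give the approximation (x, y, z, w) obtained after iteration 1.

Iteration 1:
  x = (12 - (4)·1.000 - (3)·1.000 - (3)·1.000) / (14) = 0.143
  y = (-12 - (-4)·1.000 - (1)·1.000 - (-4)·1.000) / (11) = -0.455
  z = (-9 - (2)·1.000 - (3)·1.000 - (-4)·1.000) / (-13) = 0.769
  w = (-9 - (3)·1.000 - (-4)·1.000 - (-4)·1.000) / (15) = -0.267

(0.143, -0.455, 0.769, -0.267)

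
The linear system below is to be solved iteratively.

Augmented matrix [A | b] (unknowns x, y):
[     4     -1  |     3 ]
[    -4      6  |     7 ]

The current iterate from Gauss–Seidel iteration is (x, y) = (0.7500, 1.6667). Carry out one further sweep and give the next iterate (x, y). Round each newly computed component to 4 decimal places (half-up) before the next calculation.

One sweep:
  x = (3 - (-1)·1.6667) / (4) = 1.1667
  y = (7 - (-4)·1.1667) / (6) = 1.9445

(1.1667, 1.9445)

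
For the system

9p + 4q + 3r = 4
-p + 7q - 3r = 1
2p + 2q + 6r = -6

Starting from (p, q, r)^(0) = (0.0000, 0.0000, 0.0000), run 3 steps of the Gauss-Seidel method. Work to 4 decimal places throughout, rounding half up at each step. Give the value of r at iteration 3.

-1.2442

Iteration 1:
  p = (4 - (4)·0.0000 - (3)·0.0000) / (9) = 0.4444
  q = (1 - (-1)·0.4444 - (-3)·0.0000) / (7) = 0.2063
  r = (-6 - (2)·0.4444 - (2)·0.2063) / (6) = -1.2169
Iteration 2:
  p = (4 - (4)·0.2063 - (3)·-1.2169) / (9) = 0.7584
  q = (1 - (-1)·0.7584 - (-3)·-1.2169) / (7) = -0.2703
  r = (-6 - (2)·0.7584 - (2)·-0.2703) / (6) = -1.1627
Iteration 3:
  p = (4 - (4)·-0.2703 - (3)·-1.1627) / (9) = 0.9521
  q = (1 - (-1)·0.9521 - (-3)·-1.1627) / (7) = -0.2194
  r = (-6 - (2)·0.9521 - (2)·-0.2194) / (6) = -1.2442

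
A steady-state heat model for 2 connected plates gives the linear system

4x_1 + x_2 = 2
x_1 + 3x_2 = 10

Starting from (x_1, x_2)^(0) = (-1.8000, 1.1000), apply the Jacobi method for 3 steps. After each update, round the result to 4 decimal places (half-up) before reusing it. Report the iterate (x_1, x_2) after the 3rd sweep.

Iteration 1:
  x_1 = (2 - (1)·1.1000) / (4) = 0.2250
  x_2 = (10 - (1)·-1.8000) / (3) = 3.9333
Iteration 2:
  x_1 = (2 - (1)·3.9333) / (4) = -0.4833
  x_2 = (10 - (1)·0.2250) / (3) = 3.2583
Iteration 3:
  x_1 = (2 - (1)·3.2583) / (4) = -0.3146
  x_2 = (10 - (1)·-0.4833) / (3) = 3.4944

(-0.3146, 3.4944)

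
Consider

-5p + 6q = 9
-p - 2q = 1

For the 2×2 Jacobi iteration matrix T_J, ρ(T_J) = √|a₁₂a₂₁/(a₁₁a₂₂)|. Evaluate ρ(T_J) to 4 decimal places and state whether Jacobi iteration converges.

0.7746

a₁₂a₂₁/(a₁₁a₂₂) = (6)·(-1) / ((-5)·(-2)) = -0.600000
ρ = √|-0.600000| = √0.600000 = 0.7746
ρ < 1, so Jacobi converges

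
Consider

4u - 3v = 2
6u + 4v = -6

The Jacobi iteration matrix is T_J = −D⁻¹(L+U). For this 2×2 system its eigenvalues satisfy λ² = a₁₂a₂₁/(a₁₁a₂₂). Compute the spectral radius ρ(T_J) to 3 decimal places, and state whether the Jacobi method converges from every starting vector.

1.061

a₁₂a₂₁/(a₁₁a₂₂) = (-3)·(6) / ((4)·(4)) = -1.125000
ρ = √|-1.125000| = √1.125000 = 1.061
ρ > 1, so Jacobi diverges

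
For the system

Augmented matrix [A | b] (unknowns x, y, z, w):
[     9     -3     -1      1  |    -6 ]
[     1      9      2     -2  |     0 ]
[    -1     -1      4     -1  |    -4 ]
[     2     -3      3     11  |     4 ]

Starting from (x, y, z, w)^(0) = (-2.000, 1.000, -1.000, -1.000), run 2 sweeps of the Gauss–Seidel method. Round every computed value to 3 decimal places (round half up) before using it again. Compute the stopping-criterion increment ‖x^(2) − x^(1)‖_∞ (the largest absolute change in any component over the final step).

Iteration 1:
  x = (-6 - (-3)·1.000 - (-1)·-1.000 - (1)·-1.000) / (9) = -0.333
  y = (0 - (1)·-0.333 - (2)·-1.000 - (-2)·-1.000) / (9) = 0.037
  z = (-4 - (-1)·-0.333 - (-1)·0.037 - (-1)·-1.000) / (4) = -1.324
  w = (4 - (2)·-0.333 - (-3)·0.037 - (3)·-1.324) / (11) = 0.795
Iteration 2:
  x = (-6 - (-3)·0.037 - (-1)·-1.324 - (1)·0.795) / (9) = -0.890
  y = (0 - (1)·-0.890 - (2)·-1.324 - (-2)·0.795) / (9) = 0.570
  z = (-4 - (-1)·-0.890 - (-1)·0.570 - (-1)·0.795) / (4) = -0.881
  w = (4 - (2)·-0.890 - (-3)·0.570 - (3)·-0.881) / (11) = 0.921
Change: (-0.557, 0.533, 0.443, 0.126) → max |·| = 0.557

0.557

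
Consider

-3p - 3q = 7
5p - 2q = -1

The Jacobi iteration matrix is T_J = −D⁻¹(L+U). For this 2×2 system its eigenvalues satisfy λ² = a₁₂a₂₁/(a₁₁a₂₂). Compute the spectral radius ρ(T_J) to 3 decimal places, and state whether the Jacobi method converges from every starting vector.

a₁₂a₂₁/(a₁₁a₂₂) = (-3)·(5) / ((-3)·(-2)) = -2.500000
ρ = √|-2.500000| = √2.500000 = 1.581
ρ > 1, so Jacobi diverges

1.581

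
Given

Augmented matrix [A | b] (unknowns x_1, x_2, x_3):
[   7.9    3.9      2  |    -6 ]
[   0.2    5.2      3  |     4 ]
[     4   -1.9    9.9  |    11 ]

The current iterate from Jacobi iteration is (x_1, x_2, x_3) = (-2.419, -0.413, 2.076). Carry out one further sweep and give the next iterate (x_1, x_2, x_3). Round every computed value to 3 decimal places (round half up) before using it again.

One sweep:
  x_1 = (-6 - (3.9)·-0.413 - (2)·2.076) / (7.9) = -1.081
  x_2 = (4 - (0.2)·-2.419 - (3)·2.076) / (5.2) = -0.335
  x_3 = (11 - (4)·-2.419 - (-1.9)·-0.413) / (9.9) = 2.009

(-1.081, -0.335, 2.009)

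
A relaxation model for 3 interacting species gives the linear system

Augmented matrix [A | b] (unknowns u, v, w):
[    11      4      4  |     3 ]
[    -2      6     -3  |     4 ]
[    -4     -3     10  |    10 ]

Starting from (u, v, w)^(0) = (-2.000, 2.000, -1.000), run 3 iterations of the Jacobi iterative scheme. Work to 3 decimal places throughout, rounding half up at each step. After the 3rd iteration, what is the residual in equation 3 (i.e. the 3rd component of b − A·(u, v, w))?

-1.976

Iteration 1:
  u = (3 - (4)·2.000 - (4)·-1.000) / (11) = -0.091
  v = (4 - (-2)·-2.000 - (-3)·-1.000) / (6) = -0.500
  w = (10 - (-4)·-2.000 - (-3)·2.000) / (10) = 0.800
Iteration 2:
  u = (3 - (4)·-0.500 - (4)·0.800) / (11) = 0.164
  v = (4 - (-2)·-0.091 - (-3)·0.800) / (6) = 1.036
  w = (10 - (-4)·-0.091 - (-3)·-0.500) / (10) = 0.814
Iteration 3:
  u = (3 - (4)·1.036 - (4)·0.814) / (11) = -0.400
  v = (4 - (-2)·0.164 - (-3)·0.814) / (6) = 1.128
  w = (10 - (-4)·0.164 - (-3)·1.036) / (10) = 1.376
Residual b − A·x = (-2.616, 0.560, -1.976)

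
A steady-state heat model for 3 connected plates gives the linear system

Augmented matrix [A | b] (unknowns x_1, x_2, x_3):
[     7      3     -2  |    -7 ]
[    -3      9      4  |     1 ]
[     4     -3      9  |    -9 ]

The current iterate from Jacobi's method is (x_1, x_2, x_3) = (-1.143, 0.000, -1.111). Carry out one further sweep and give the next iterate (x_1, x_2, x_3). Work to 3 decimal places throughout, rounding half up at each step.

(-1.317, 0.224, -0.492)

One sweep:
  x_1 = (-7 - (3)·0.000 - (-2)·-1.111) / (7) = -1.317
  x_2 = (1 - (-3)·-1.143 - (4)·-1.111) / (9) = 0.224
  x_3 = (-9 - (4)·-1.143 - (-3)·0.000) / (9) = -0.492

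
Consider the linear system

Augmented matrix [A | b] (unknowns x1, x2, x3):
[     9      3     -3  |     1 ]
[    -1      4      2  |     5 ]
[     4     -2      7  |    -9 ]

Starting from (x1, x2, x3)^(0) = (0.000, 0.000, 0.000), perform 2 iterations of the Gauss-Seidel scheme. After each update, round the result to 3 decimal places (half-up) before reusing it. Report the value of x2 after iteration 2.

1.581

Iteration 1:
  x1 = (1 - (3)·0.000 - (-3)·0.000) / (9) = 0.111
  x2 = (5 - (-1)·0.111 - (2)·0.000) / (4) = 1.278
  x3 = (-9 - (4)·0.111 - (-2)·1.278) / (7) = -0.984
Iteration 2:
  x1 = (1 - (3)·1.278 - (-3)·-0.984) / (9) = -0.643
  x2 = (5 - (-1)·-0.643 - (2)·-0.984) / (4) = 1.581
  x3 = (-9 - (4)·-0.643 - (-2)·1.581) / (7) = -0.467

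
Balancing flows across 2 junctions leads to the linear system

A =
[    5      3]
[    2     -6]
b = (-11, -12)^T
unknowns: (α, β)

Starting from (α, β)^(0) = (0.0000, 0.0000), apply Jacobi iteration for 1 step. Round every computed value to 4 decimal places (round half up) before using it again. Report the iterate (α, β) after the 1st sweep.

Iteration 1:
  α = (-11 - (3)·0.0000) / (5) = -2.2000
  β = (-12 - (2)·0.0000) / (-6) = 2.0000

(-2.2000, 2.0000)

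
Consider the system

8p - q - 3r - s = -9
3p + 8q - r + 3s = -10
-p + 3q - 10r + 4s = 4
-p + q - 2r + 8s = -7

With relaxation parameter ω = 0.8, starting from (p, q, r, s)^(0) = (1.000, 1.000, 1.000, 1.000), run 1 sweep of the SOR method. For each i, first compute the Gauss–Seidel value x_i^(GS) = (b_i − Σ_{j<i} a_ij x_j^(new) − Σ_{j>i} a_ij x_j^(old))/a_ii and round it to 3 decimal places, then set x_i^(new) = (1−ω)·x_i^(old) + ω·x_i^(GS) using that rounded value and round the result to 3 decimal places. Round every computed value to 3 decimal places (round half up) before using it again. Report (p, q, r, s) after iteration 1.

(-0.200, -0.940, -0.010, -0.428)

Iteration 1:
  p: GS value = (-9 - (-1)·1.000 - (-3)·1.000 - (-1)·1.000) / (8) = -0.500;  p ← (1−ω)·1.000 + ω·-0.500 = -0.200
  q: GS value = (-10 - (3)·-0.200 - (-1)·1.000 - (3)·1.000) / (8) = -1.425;  q ← (1−ω)·1.000 + ω·-1.425 = -0.940
  r: GS value = (4 - (-1)·-0.200 - (3)·-0.940 - (4)·1.000) / (-10) = -0.262;  r ← (1−ω)·1.000 + ω·-0.262 = -0.010
  s: GS value = (-7 - (-1)·-0.200 - (1)·-0.940 - (-2)·-0.010) / (8) = -0.785;  s ← (1−ω)·1.000 + ω·-0.785 = -0.428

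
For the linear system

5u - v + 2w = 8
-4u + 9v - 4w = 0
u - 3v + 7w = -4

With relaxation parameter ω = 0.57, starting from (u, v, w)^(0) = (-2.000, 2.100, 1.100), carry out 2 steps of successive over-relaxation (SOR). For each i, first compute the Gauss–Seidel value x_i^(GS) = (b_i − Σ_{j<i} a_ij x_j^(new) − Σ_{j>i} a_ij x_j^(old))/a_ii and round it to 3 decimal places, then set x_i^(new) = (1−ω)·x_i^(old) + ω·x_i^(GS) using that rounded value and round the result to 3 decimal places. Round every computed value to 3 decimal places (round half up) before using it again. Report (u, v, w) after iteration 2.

(0.966, 0.868, -0.005)

Iteration 1:
  u: GS value = (8 - (-1)·2.100 - (2)·1.100) / (5) = 1.580;  u ← (1−ω)·-2.000 + ω·1.580 = 0.041
  v: GS value = (0 - (-4)·0.041 - (-4)·1.100) / (9) = 0.507;  v ← (1−ω)·2.100 + ω·0.507 = 1.192
  w: GS value = (-4 - (1)·0.041 - (-3)·1.192) / (7) = -0.066;  w ← (1−ω)·1.100 + ω·-0.066 = 0.435
Iteration 2:
  u: GS value = (8 - (-1)·1.192 - (2)·0.435) / (5) = 1.664;  u ← (1−ω)·0.041 + ω·1.664 = 0.966
  v: GS value = (0 - (-4)·0.966 - (-4)·0.435) / (9) = 0.623;  v ← (1−ω)·1.192 + ω·0.623 = 0.868
  w: GS value = (-4 - (1)·0.966 - (-3)·0.868) / (7) = -0.337;  w ← (1−ω)·0.435 + ω·-0.337 = -0.005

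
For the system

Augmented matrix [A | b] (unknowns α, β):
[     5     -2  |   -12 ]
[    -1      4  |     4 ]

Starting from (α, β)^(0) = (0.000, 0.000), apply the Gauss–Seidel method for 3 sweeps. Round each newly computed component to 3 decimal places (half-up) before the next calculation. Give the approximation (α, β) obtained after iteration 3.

Iteration 1:
  α = (-12 - (-2)·0.000) / (5) = -2.400
  β = (4 - (-1)·-2.400) / (4) = 0.400
Iteration 2:
  α = (-12 - (-2)·0.400) / (5) = -2.240
  β = (4 - (-1)·-2.240) / (4) = 0.440
Iteration 3:
  α = (-12 - (-2)·0.440) / (5) = -2.224
  β = (4 - (-1)·-2.224) / (4) = 0.444

(-2.224, 0.444)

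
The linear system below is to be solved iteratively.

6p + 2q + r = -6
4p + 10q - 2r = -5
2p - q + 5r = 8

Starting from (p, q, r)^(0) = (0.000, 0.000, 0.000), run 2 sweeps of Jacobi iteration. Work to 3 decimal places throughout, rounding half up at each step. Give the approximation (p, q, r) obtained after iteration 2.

Iteration 1:
  p = (-6 - (2)·0.000 - (1)·0.000) / (6) = -1.000
  q = (-5 - (4)·0.000 - (-2)·0.000) / (10) = -0.500
  r = (8 - (2)·0.000 - (-1)·0.000) / (5) = 1.600
Iteration 2:
  p = (-6 - (2)·-0.500 - (1)·1.600) / (6) = -1.100
  q = (-5 - (4)·-1.000 - (-2)·1.600) / (10) = 0.220
  r = (8 - (2)·-1.000 - (-1)·-0.500) / (5) = 1.900

(-1.100, 0.220, 1.900)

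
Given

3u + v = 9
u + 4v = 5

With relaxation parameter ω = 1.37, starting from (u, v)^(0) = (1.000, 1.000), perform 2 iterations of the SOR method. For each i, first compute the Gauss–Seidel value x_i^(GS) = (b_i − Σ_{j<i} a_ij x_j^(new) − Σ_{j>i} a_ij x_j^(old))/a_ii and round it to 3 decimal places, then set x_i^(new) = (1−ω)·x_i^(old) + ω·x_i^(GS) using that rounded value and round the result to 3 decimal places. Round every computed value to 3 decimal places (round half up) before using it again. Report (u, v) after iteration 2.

Iteration 1:
  u: GS value = (9 - (1)·1.000) / (3) = 2.667;  u ← (1−ω)·1.000 + ω·2.667 = 3.284
  v: GS value = (5 - (1)·3.284) / (4) = 0.429;  v ← (1−ω)·1.000 + ω·0.429 = 0.218
Iteration 2:
  u: GS value = (9 - (1)·0.218) / (3) = 2.927;  u ← (1−ω)·3.284 + ω·2.927 = 2.795
  v: GS value = (5 - (1)·2.795) / (4) = 0.551;  v ← (1−ω)·0.218 + ω·0.551 = 0.674

(2.795, 0.674)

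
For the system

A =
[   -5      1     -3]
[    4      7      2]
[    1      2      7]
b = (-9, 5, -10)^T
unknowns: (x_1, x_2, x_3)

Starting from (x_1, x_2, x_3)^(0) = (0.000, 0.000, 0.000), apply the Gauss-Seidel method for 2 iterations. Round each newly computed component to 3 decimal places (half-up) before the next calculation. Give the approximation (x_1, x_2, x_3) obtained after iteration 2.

Iteration 1:
  x_1 = (-9 - (1)·0.000 - (-3)·0.000) / (-5) = 1.800
  x_2 = (5 - (4)·1.800 - (2)·0.000) / (7) = -0.314
  x_3 = (-10 - (1)·1.800 - (2)·-0.314) / (7) = -1.596
Iteration 2:
  x_1 = (-9 - (1)·-0.314 - (-3)·-1.596) / (-5) = 2.695
  x_2 = (5 - (4)·2.695 - (2)·-1.596) / (7) = -0.370
  x_3 = (-10 - (1)·2.695 - (2)·-0.370) / (7) = -1.708

(2.695, -0.370, -1.708)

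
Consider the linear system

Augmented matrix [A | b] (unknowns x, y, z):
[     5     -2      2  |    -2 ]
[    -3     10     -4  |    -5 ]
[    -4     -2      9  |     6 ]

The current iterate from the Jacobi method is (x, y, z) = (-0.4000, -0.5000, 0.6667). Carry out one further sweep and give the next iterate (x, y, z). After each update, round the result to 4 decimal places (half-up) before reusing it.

One sweep:
  x = (-2 - (-2)·-0.5000 - (2)·0.6667) / (5) = -0.8667
  y = (-5 - (-3)·-0.4000 - (-4)·0.6667) / (10) = -0.3533
  z = (6 - (-4)·-0.4000 - (-2)·-0.5000) / (9) = 0.3778

(-0.8667, -0.3533, 0.3778)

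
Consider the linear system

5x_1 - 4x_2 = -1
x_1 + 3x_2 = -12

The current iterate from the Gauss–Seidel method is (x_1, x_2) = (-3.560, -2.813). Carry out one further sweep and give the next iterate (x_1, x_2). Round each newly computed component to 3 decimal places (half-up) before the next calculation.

(-2.450, -3.183)

One sweep:
  x_1 = (-1 - (-4)·-2.813) / (5) = -2.450
  x_2 = (-12 - (1)·-2.450) / (3) = -3.183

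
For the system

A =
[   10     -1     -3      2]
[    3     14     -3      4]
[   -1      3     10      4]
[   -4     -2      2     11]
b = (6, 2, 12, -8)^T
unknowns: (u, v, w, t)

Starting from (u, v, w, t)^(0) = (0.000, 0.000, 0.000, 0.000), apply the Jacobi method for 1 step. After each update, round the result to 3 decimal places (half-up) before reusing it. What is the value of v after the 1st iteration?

0.143

Iteration 1:
  u = (6 - (-1)·0.000 - (-3)·0.000 - (2)·0.000) / (10) = 0.600
  v = (2 - (3)·0.000 - (-3)·0.000 - (4)·0.000) / (14) = 0.143
  w = (12 - (-1)·0.000 - (3)·0.000 - (4)·0.000) / (10) = 1.200
  t = (-8 - (-4)·0.000 - (-2)·0.000 - (2)·0.000) / (11) = -0.727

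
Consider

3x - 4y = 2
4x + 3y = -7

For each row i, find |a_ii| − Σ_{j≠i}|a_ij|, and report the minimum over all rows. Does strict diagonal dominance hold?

row 1: |3| − (4) = -1
row 2: |3| − (4) = -1
minimum over rows = -1 → not strictly diagonally dominant

-1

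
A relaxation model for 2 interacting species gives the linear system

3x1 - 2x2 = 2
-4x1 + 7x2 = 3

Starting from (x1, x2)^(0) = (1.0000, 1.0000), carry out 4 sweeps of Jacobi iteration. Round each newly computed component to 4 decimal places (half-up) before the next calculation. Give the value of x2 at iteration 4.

Iteration 1:
  x1 = (2 - (-2)·1.0000) / (3) = 1.3333
  x2 = (3 - (-4)·1.0000) / (7) = 1.0000
Iteration 2:
  x1 = (2 - (-2)·1.0000) / (3) = 1.3333
  x2 = (3 - (-4)·1.3333) / (7) = 1.1905
Iteration 3:
  x1 = (2 - (-2)·1.1905) / (3) = 1.4603
  x2 = (3 - (-4)·1.3333) / (7) = 1.1905
Iteration 4:
  x1 = (2 - (-2)·1.1905) / (3) = 1.4603
  x2 = (3 - (-4)·1.4603) / (7) = 1.2630

1.2630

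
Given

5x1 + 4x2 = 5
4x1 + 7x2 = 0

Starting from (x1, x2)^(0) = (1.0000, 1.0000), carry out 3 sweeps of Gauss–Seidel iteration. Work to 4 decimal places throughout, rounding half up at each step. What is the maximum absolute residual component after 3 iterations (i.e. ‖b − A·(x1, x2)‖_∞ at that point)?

Iteration 1:
  x1 = (5 - (4)·1.0000) / (5) = 0.2000
  x2 = (0 - (4)·0.2000) / (7) = -0.1143
Iteration 2:
  x1 = (5 - (4)·-0.1143) / (5) = 1.0914
  x2 = (0 - (4)·1.0914) / (7) = -0.6237
Iteration 3:
  x1 = (5 - (4)·-0.6237) / (5) = 1.4990
  x2 = (0 - (4)·1.4990) / (7) = -0.8566
Residual b − A·x = (0.9314, 0.0002); ∞-norm = 0.9314

0.9314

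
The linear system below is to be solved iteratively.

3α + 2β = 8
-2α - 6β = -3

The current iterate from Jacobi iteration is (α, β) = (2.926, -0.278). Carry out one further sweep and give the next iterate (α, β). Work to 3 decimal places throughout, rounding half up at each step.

One sweep:
  α = (8 - (2)·-0.278) / (3) = 2.852
  β = (-3 - (-2)·2.926) / (-6) = -0.475

(2.852, -0.475)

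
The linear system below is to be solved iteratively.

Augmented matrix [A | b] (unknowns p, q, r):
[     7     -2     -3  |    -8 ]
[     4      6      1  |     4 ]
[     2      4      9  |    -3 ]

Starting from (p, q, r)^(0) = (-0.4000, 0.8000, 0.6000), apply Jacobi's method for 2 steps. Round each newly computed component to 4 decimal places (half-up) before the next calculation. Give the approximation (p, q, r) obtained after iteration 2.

Iteration 1:
  p = (-8 - (-2)·0.8000 - (-3)·0.6000) / (7) = -0.6571
  q = (4 - (4)·-0.4000 - (1)·0.6000) / (6) = 0.8333
  r = (-3 - (2)·-0.4000 - (4)·0.8000) / (9) = -0.6000
Iteration 2:
  p = (-8 - (-2)·0.8333 - (-3)·-0.6000) / (7) = -1.1619
  q = (4 - (4)·-0.6571 - (1)·-0.6000) / (6) = 1.2047
  r = (-3 - (2)·-0.6571 - (4)·0.8333) / (9) = -0.5577

(-1.1619, 1.2047, -0.5577)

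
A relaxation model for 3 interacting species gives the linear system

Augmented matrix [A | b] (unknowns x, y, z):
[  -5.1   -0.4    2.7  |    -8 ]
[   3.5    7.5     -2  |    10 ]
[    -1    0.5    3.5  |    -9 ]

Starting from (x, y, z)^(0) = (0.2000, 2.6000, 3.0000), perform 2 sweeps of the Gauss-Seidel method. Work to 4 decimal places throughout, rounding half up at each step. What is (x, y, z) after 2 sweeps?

(0.5376, 0.5930, -2.5025)

Iteration 1:
  x = (-8 - (-0.4)·2.6000 - (2.7)·3.0000) / (-5.1) = 2.9529
  y = (10 - (3.5)·2.9529 - (-2)·3.0000) / (7.5) = 0.7553
  z = (-9 - (-1)·2.9529 - (0.5)·0.7553) / (3.5) = -1.8356
Iteration 2:
  x = (-8 - (-0.4)·0.7553 - (2.7)·-1.8356) / (-5.1) = 0.5376
  y = (10 - (3.5)·0.5376 - (-2)·-1.8356) / (7.5) = 0.5930
  z = (-9 - (-1)·0.5376 - (0.5)·0.5930) / (3.5) = -2.5025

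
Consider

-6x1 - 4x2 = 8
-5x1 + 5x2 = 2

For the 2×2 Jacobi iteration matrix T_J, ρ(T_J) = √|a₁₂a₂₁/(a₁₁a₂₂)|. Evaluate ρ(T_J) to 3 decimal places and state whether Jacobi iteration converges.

a₁₂a₂₁/(a₁₁a₂₂) = (-4)·(-5) / ((-6)·(5)) = -0.666667
ρ = √|-0.666667| = √0.666667 = 0.816
ρ < 1, so Jacobi converges

0.816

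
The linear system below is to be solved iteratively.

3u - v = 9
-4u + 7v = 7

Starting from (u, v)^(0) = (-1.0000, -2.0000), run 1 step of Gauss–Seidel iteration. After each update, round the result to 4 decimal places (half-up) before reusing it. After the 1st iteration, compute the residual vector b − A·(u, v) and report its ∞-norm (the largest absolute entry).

4.3334

Iteration 1:
  u = (9 - (-1)·-2.0000) / (3) = 2.3333
  v = (7 - (-4)·2.3333) / (7) = 2.3333
Residual b − A·x = (4.3334, 0.0001); ∞-norm = 4.3334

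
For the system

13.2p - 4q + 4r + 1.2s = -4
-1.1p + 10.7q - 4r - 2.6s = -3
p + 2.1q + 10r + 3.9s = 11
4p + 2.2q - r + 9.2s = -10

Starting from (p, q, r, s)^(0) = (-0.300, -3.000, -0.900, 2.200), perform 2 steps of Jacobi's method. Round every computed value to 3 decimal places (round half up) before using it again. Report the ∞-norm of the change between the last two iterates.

0.559

Iteration 1:
  p = (-4 - (-4)·-3.000 - (4)·-0.900 - (1.2)·2.200) / (13.2) = -1.139
  q = (-3 - (-1.1)·-0.300 - (-4)·-0.900 - (-2.6)·2.200) / (10.7) = -0.113
  r = (11 - (1)·-0.300 - (2.1)·-3.000 - (3.9)·2.200) / (10) = 0.902
  s = (-10 - (4)·-0.300 - (2.2)·-3.000 - (-1)·-0.900) / (9.2) = -0.337
Iteration 2:
  p = (-4 - (-4)·-0.113 - (4)·0.902 - (1.2)·-0.337) / (13.2) = -0.580
  q = (-3 - (-1.1)·-1.139 - (-4)·0.902 - (-2.6)·-0.337) / (10.7) = -0.142
  r = (11 - (1)·-1.139 - (2.1)·-0.113 - (3.9)·-0.337) / (10) = 1.369
  s = (-10 - (4)·-1.139 - (2.2)·-0.113 - (-1)·0.902) / (9.2) = -0.467
Change: (0.559, -0.029, 0.467, -0.130) → max |·| = 0.559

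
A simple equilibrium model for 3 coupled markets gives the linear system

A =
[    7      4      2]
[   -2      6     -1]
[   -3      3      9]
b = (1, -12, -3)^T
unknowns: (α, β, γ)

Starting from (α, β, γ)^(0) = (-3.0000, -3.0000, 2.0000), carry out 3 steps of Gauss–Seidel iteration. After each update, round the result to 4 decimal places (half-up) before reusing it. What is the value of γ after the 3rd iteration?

Iteration 1:
  α = (1 - (4)·-3.0000 - (2)·2.0000) / (7) = 1.2857
  β = (-12 - (-2)·1.2857 - (-1)·2.0000) / (6) = -1.2381
  γ = (-3 - (-3)·1.2857 - (3)·-1.2381) / (9) = 0.5079
Iteration 2:
  α = (1 - (4)·-1.2381 - (2)·0.5079) / (7) = 0.7052
  β = (-12 - (-2)·0.7052 - (-1)·0.5079) / (6) = -1.6803
  γ = (-3 - (-3)·0.7052 - (3)·-1.6803) / (9) = 0.4618
Iteration 3:
  α = (1 - (4)·-1.6803 - (2)·0.4618) / (7) = 0.9711
  β = (-12 - (-2)·0.9711 - (-1)·0.4618) / (6) = -1.5993
  γ = (-3 - (-3)·0.9711 - (3)·-1.5993) / (9) = 0.5235

0.5235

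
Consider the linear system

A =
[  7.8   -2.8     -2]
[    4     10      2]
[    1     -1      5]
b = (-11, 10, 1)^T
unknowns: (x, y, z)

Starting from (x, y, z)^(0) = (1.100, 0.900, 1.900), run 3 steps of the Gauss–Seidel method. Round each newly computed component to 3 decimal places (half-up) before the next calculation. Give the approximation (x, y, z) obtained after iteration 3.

Iteration 1:
  x = (-11 - (-2.8)·0.900 - (-2)·1.900) / (7.8) = -0.600
  y = (10 - (4)·-0.600 - (2)·1.900) / (10) = 0.860
  z = (1 - (1)·-0.600 - (-1)·0.860) / (5) = 0.492
Iteration 2:
  x = (-11 - (-2.8)·0.860 - (-2)·0.492) / (7.8) = -0.975
  y = (10 - (4)·-0.975 - (2)·0.492) / (10) = 1.292
  z = (1 - (1)·-0.975 - (-1)·1.292) / (5) = 0.653
Iteration 3:
  x = (-11 - (-2.8)·1.292 - (-2)·0.653) / (7.8) = -0.779
  y = (10 - (4)·-0.779 - (2)·0.653) / (10) = 1.181
  z = (1 - (1)·-0.779 - (-1)·1.181) / (5) = 0.592

(-0.779, 1.181, 0.592)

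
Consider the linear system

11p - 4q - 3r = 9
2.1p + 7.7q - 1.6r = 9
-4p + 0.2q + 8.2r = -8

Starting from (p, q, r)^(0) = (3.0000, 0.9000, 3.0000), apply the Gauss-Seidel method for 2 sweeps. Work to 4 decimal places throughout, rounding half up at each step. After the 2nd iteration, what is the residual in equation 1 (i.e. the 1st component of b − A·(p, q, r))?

-2.7633

Iteration 1:
  p = (9 - (-4)·0.9000 - (-3)·3.0000) / (11) = 1.9636
  q = (9 - (2.1)·1.9636 - (-1.6)·3.0000) / (7.7) = 1.2567
  r = (-8 - (-4)·1.9636 - (0.2)·1.2567) / (8.2) = -0.0484
Iteration 2:
  p = (9 - (-4)·1.2567 - (-3)·-0.0484) / (11) = 1.2620
  q = (9 - (2.1)·1.2620 - (-1.6)·-0.0484) / (7.7) = 0.8146
  r = (-8 - (-4)·1.2620 - (0.2)·0.8146) / (8.2) = -0.3799
Residual b − A·x = (-2.7633, -0.5305, 0.0003)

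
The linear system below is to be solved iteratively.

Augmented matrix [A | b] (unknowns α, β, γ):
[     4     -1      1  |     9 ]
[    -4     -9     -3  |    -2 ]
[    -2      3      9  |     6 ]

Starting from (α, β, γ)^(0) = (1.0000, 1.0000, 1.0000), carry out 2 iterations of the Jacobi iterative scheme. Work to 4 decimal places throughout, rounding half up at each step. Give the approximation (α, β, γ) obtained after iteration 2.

(1.9722, -0.9630, 1.3519)

Iteration 1:
  α = (9 - (-1)·1.0000 - (1)·1.0000) / (4) = 2.2500
  β = (-2 - (-4)·1.0000 - (-3)·1.0000) / (-9) = -0.5556
  γ = (6 - (-2)·1.0000 - (3)·1.0000) / (9) = 0.5556
Iteration 2:
  α = (9 - (-1)·-0.5556 - (1)·0.5556) / (4) = 1.9722
  β = (-2 - (-4)·2.2500 - (-3)·0.5556) / (-9) = -0.9630
  γ = (6 - (-2)·2.2500 - (3)·-0.5556) / (9) = 1.3519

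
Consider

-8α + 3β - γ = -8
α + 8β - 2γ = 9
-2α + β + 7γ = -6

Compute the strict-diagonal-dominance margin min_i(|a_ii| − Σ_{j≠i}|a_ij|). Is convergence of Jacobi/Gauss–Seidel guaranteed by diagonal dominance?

4

row 1: |-8| − (3+1) = 4
row 2: |8| − (1+2) = 5
row 3: |7| − (2+1) = 4
minimum over rows = 4 → strictly diagonally dominant (convergence guaranteed)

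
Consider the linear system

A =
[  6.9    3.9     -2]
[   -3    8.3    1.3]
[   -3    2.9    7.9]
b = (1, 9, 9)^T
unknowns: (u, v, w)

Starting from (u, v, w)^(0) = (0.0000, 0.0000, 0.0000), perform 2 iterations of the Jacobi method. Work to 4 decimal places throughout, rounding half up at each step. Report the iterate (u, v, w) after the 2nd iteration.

(-0.1377, 0.9583, 0.7962)

Iteration 1:
  u = (1 - (3.9)·0.0000 - (-2)·0.0000) / (6.9) = 0.1449
  v = (9 - (-3)·0.0000 - (1.3)·0.0000) / (8.3) = 1.0843
  w = (9 - (-3)·0.0000 - (2.9)·0.0000) / (7.9) = 1.1392
Iteration 2:
  u = (1 - (3.9)·1.0843 - (-2)·1.1392) / (6.9) = -0.1377
  v = (9 - (-3)·0.1449 - (1.3)·1.1392) / (8.3) = 0.9583
  w = (9 - (-3)·0.1449 - (2.9)·1.0843) / (7.9) = 0.7962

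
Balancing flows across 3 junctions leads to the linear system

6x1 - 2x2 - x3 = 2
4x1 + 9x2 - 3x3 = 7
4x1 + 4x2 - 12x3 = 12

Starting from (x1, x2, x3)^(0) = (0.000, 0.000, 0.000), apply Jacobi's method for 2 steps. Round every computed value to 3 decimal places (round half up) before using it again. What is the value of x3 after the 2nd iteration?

-0.630

Iteration 1:
  x1 = (2 - (-2)·0.000 - (-1)·0.000) / (6) = 0.333
  x2 = (7 - (4)·0.000 - (-3)·0.000) / (9) = 0.778
  x3 = (12 - (4)·0.000 - (4)·0.000) / (-12) = -1.000
Iteration 2:
  x1 = (2 - (-2)·0.778 - (-1)·-1.000) / (6) = 0.426
  x2 = (7 - (4)·0.333 - (-3)·-1.000) / (9) = 0.296
  x3 = (12 - (4)·0.333 - (4)·0.778) / (-12) = -0.630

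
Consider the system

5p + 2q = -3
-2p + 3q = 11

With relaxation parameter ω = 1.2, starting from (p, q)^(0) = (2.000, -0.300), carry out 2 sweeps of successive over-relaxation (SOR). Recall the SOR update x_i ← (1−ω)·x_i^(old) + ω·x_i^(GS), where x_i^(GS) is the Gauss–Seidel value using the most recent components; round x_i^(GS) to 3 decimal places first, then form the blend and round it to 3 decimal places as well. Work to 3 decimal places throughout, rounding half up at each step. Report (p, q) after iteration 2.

Iteration 1:
  p: GS value = (-3 - (2)·-0.300) / (5) = -0.480;  p ← (1−ω)·2.000 + ω·-0.480 = -0.976
  q: GS value = (11 - (-2)·-0.976) / (3) = 3.016;  q ← (1−ω)·-0.300 + ω·3.016 = 3.679
Iteration 2:
  p: GS value = (-3 - (2)·3.679) / (5) = -2.072;  p ← (1−ω)·-0.976 + ω·-2.072 = -2.291
  q: GS value = (11 - (-2)·-2.291) / (3) = 2.139;  q ← (1−ω)·3.679 + ω·2.139 = 1.831

(-2.291, 1.831)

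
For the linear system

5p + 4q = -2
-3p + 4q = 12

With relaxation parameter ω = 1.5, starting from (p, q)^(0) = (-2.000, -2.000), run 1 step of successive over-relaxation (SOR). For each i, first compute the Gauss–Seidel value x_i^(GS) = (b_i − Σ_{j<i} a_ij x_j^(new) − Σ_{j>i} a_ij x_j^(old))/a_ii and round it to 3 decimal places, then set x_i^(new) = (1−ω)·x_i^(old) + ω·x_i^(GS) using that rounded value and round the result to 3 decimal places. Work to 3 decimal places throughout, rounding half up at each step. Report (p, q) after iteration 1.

Iteration 1:
  p: GS value = (-2 - (4)·-2.000) / (5) = 1.200;  p ← (1−ω)·-2.000 + ω·1.200 = 2.800
  q: GS value = (12 - (-3)·2.800) / (4) = 5.100;  q ← (1−ω)·-2.000 + ω·5.100 = 8.650

(2.800, 8.650)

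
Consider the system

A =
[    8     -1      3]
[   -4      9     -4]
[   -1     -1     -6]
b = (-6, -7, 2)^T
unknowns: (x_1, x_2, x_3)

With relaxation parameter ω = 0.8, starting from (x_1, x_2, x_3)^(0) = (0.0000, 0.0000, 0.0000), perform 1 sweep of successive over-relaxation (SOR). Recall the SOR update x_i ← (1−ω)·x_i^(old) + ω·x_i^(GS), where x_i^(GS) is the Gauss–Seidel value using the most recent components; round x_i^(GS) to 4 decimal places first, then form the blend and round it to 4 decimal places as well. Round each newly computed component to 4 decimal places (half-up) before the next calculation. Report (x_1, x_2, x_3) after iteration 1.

Iteration 1:
  x_1: GS value = (-6 - (-1)·0.0000 - (3)·0.0000) / (8) = -0.7500;  x_1 ← (1−ω)·0.0000 + ω·-0.7500 = -0.6000
  x_2: GS value = (-7 - (-4)·-0.6000 - (-4)·0.0000) / (9) = -1.0444;  x_2 ← (1−ω)·0.0000 + ω·-1.0444 = -0.8355
  x_3: GS value = (2 - (-1)·-0.6000 - (-1)·-0.8355) / (-6) = -0.0941;  x_3 ← (1−ω)·0.0000 + ω·-0.0941 = -0.0753

(-0.6000, -0.8355, -0.0753)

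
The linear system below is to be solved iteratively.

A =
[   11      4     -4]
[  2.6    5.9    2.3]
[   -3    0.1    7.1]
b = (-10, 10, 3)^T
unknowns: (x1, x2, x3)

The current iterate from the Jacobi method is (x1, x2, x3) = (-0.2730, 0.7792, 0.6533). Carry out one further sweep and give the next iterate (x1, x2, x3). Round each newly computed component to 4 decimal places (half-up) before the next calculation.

One sweep:
  x1 = (-10 - (4)·0.7792 - (-4)·0.6533) / (11) = -0.9549
  x2 = (10 - (2.6)·-0.2730 - (2.3)·0.6533) / (5.9) = 1.5605
  x3 = (3 - (-3)·-0.2730 - (0.1)·0.7792) / (7.1) = 0.2962

(-0.9549, 1.5605, 0.2962)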